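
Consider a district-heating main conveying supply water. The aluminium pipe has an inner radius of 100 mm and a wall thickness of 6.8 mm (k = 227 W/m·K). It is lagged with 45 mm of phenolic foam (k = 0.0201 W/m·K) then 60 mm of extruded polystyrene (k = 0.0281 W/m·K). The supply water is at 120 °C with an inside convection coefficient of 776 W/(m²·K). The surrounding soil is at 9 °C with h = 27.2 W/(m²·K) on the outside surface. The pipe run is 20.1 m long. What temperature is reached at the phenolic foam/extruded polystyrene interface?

T ≈ 54.2 °C

For a radial system each layer contributes R = ln(r_out/r_in)/(2πkL); films add R = 1/(hA).
R_inner film = 1/(h_i·2πr₁L) = 1/(776×2π×0.1×20.1) = 1.02×10^-4 K/W
R_aluminium pipe wall = ln(106.8/100)/(2π×227×20.1) = 2.295×10^-6 K/W
R_phenolic foam = ln(151.8/106.8)/(2π×0.0201×20.1) = 0.1385 K/W
R_extruded polystyrene = ln(211.8/151.8)/(2π×0.0281×20.1) = 0.09386 K/W
R_outer film = 1/(h_o·2πr_oL) = 1/(27.2×2π×0.2118×20.1) = 0.001374 K/W
R_total = 0.2338 K/W
Q = ΔT/R_total = 111/0.2338
Q = 475 W
T_interface = T_inner − Q·ΣR(inner→interface) = 120 − 475×0.1386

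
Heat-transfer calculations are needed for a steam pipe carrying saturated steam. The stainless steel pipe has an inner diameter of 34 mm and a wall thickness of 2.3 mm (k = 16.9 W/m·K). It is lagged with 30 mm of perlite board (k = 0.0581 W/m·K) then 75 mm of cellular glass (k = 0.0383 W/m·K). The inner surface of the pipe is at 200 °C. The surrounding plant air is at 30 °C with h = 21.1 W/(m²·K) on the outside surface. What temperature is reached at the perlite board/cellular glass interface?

Cylindrical conduction, so R = ln(r₂/r₁)/(2πkL) per layer, in series:
R_stainless steel pipe wall = ln(19.3/17)/(2π×16.9×1) = 0.001195 K/W
R_perlite board = ln(49.3/19.3)/(2π×0.0581×1) = 2.569 K/W
R_cellular glass = ln(124.3/49.3)/(2π×0.0383×1) = 3.843 K/W
R_outer film = 1/(h_o·2πr_oL) = 1/(21.1×2π×0.1243×1) = 0.06068 K/W
R_total = 6.474 K/W
Q = ΔT/R_total = 170/6.474
Q = 26.3 W/m
T_interface = T_inner − Q·ΣR(inner→interface) = 200 − 26.3×2.57

T ≈ 133 °C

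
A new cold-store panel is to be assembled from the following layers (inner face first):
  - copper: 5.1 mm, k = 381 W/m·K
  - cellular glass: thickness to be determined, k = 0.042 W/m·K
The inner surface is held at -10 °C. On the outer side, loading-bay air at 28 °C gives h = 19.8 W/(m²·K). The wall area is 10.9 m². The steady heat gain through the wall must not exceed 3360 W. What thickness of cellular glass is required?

L ≈ 3.06 mm

Model the wall as resistances in series:
R_copper = L/(kA) = 0.0051/(381×10.9) = 1.228×10^-6 K/W
R_outer film = 1/(h_o·A) = 1/(19.8×10.9) = 0.004633 K/W
Sum of the known resistances R_other = 0.004635 K/W
Required total resistance R_tot = ΔT/Q_allow = 38/3360 = 0.01131 K/W
R_cellular glass = R_tot − R_other = 0.006675 K/W
L = R·k·A = 0.006675×0.042×10.9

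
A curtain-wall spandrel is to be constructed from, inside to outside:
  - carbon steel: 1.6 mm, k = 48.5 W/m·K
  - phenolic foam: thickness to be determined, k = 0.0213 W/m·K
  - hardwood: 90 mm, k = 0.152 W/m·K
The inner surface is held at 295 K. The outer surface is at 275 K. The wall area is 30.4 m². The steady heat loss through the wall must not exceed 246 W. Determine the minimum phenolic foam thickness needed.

L ≈ 40 mm

Model the wall as resistances in series:
R_carbon steel = L/(kA) = 0.0016/(48.5×30.4) = 1.085×10^-6 K/W
R_hardwood = L/(kA) = 0.09/(0.152×30.4) = 0.01948 K/W
Sum of the known resistances R_other = 0.01948 K/W
Required total resistance R_tot = ΔT/Q_allow = 20/246 = 0.0813 K/W
R_phenolic foam = R_tot − R_other = 0.06182 K/W
L = R·k·A = 0.06182×0.0213×30.4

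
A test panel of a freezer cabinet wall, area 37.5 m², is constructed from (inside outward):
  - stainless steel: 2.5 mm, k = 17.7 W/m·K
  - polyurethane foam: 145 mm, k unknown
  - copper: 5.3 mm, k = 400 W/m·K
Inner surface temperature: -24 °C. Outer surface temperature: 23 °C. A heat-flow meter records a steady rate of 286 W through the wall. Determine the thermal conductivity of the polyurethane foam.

k ≈ 0.0235 W/(m·K)

Using the resistance-network approach (series):
R_stainless steel = L/(kA) = 0.0025/(17.7×37.5) = 3.766×10^-6 K/W
R_copper = L/(kA) = 0.0053/(400×37.5) = 3.533×10^-7 K/W
Sum of known resistances R_other = 4.12×10^-6 K/W
Total R = ΔT/Q = 47/286 = 0.1643 K/W
R_polyurethane foam = R_total − R_other = 0.1643 K/W
k = L/(R·A) = 0.145/(0.1643×37.5)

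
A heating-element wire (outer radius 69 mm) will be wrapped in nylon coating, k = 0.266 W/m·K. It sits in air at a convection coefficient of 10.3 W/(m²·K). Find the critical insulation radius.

For a cylinder r_cr = k/h = 0.266/10.3
r_cr = 25.8 mm; since the bare radius (69 mm) is above r_cr, any added insulation will reduce heat loss.

r_cr ≈ 25.8 mm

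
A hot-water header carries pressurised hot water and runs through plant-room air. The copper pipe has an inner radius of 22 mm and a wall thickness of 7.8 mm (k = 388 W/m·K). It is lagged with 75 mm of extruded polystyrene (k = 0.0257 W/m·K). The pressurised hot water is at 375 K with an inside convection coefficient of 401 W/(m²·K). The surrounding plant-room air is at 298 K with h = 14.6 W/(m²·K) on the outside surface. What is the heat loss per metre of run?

q′ ≈ 9.73 W/m

Per-layer cylindrical resistances, series-summed:
R_inner film = 1/(h_i·2πr₁L) = 1/(401×2π×0.022×1) = 0.01804 K/W
R_copper pipe wall = ln(29.8/22)/(2π×388×1) = 1.245×10^-4 K/W
R_extruded polystyrene = ln(104.8/29.8)/(2π×0.0257×1) = 7.788 K/W
R_outer film = 1/(h_o·2πr_oL) = 1/(14.6×2π×0.1048×1) = 0.104 K/W
R_total = 7.91 K/W
Q = ΔT/R_total = 77/7.91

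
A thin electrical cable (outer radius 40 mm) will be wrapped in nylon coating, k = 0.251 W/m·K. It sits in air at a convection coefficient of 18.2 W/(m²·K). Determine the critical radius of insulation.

r_cr ≈ 13.8 mm

For a cylinder r_cr = k/h = 0.251/18.2
r_cr = 13.8 mm; since the bare radius (40 mm) is above r_cr, any added insulation will reduce heat loss.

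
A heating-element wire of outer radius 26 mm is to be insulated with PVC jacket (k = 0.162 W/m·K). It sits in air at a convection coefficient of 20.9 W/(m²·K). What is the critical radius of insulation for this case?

For a cylinder r_cr = k/h = 0.162/20.9
r_cr = 7.75 mm; since the bare radius (26 mm) is above r_cr, any added insulation will reduce heat loss.

r_cr ≈ 7.75 mm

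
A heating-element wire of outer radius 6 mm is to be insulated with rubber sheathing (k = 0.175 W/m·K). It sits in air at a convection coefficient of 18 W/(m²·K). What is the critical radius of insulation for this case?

For a cylinder r_cr = k/h = 0.175/18
r_cr = 9.72 mm; since the bare radius (6 mm) is below r_cr, adding a thin layer of insulation will *increase* heat loss.

r_cr ≈ 9.72 mm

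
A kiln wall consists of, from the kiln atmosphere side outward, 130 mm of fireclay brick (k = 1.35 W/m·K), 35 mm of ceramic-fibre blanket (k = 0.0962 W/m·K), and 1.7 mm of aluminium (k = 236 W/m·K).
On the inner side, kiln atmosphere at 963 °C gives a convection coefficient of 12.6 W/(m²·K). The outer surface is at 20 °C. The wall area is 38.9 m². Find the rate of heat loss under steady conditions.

Q ≈ 68000 W

Thermal resistances in series:
R_inner film = 1/(h_i·A) = 1/(12.6×38.9) = 0.00204 K/W
R_fireclay brick = L/(kA) = 0.13/(1.35×38.9) = 0.002475 K/W
R_ceramic-fibre blanket = L/(kA) = 0.035/(0.0962×38.9) = 0.009353 K/W
R_aluminium = L/(kA) = 0.0017/(236×38.9) = 1.852×10^-7 K/W
R_total = 0.01387 K/W
Q = ΔT / R_total = 943 / 0.01387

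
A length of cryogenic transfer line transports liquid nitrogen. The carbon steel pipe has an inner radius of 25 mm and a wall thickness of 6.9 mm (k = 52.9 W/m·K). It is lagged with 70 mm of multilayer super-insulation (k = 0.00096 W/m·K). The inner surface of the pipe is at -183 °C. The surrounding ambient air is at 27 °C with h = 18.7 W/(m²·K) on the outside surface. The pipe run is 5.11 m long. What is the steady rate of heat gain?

Radial resistances (cylindrical: R_cond = ln(r_o/r_i)/(2πkL), R_conv = 1/(h·2πrL)):
R_carbon steel pipe wall = ln(31.9/25)/(2π×52.9×5.11) = 1.435×10^-4 K/W
R_multilayer super-insulation = ln(101.9/31.9)/(2π×0.00096×5.11) = 37.68 K/W
R_outer film = 1/(h_o·2πr_oL) = 1/(18.7×2π×0.1019×5.11) = 0.01634 K/W
R_total = 37.7 K/W
Q = ΔT/R_total = 210/37.7

Q ≈ 5.57 W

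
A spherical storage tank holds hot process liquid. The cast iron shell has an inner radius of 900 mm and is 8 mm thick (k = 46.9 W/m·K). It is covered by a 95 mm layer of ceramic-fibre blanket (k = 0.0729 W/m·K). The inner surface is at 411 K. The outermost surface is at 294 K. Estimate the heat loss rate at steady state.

Q ≈ 1030 W

Spherical conduction: R = (1/r_in − 1/r_out)/(4πk) per layer; series-sum.
R_cast iron shell = (1/0.9 − 1/0.908)/(4π×46.9) = 1.661×10^-5 K/W
R_ceramic-fibre blanket = (1/0.908 − 1/1.003)/(4π×0.0729) = 0.1139 K/W
R_total = 0.1139 K/W
Q = ΔT/R_total = 117/0.1139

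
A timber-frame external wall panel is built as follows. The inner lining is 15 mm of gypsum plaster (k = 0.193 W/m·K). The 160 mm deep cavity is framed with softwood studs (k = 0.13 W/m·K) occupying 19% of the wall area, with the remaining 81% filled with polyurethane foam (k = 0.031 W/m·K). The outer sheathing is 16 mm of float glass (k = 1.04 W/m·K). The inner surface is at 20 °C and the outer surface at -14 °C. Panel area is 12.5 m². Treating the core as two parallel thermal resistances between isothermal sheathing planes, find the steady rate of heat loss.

Q ≈ 129 W

Sheathing layers in series; stud and cavity paths in parallel between them.
R_inner = 0.015/(0.193×12.5) = 0.006218 K/W
R_stud  = 0.16/(0.13×0.19×12.5) = 0.5182 K/W
R_cav   = 0.16/(0.031×0.81×12.5) = 0.5098 K/W
1/R_core = 1/R_stud + 1/R_cav → R_core = 0.257 K/W
R_outer = 0.016/(1.04×12.5) = 0.001231 K/W
R_total = 0.2644 K/W
Q = ΔT/R_total = 34/0.2644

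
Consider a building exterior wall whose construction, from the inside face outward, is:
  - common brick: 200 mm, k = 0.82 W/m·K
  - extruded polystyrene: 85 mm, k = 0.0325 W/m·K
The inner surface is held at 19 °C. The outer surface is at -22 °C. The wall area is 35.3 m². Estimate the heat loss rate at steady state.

Thermal resistances in series:
R_common brick = L/(kA) = 0.2/(0.82×35.3) = 0.006909 K/W
R_extruded polystyrene = L/(kA) = 0.085/(0.0325×35.3) = 0.07409 K/W
R_total = 0.081 K/W
Q = ΔT / R_total = 41 / 0.081

Q ≈ 506 W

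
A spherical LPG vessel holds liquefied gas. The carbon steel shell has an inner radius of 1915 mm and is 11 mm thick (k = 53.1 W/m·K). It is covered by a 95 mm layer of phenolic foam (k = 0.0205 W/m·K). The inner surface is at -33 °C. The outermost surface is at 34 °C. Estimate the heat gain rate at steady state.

Q ≈ 707 W

Radial (spherical) resistances in series:
R_carbon steel shell = (1/1.915 − 1/1.926)/(4π×53.1) = 4.47×10^-6 K/W
R_phenolic foam = (1/1.926 − 1/2.021)/(4π×0.0205) = 0.09474 K/W
R_total = 0.09475 K/W
Q = ΔT/R_total = 67/0.09475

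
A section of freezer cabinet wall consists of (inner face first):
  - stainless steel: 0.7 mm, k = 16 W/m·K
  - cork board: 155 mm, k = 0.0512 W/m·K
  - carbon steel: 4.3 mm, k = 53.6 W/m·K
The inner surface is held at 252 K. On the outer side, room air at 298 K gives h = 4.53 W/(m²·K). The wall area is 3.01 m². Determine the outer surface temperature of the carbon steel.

Thermal resistances in series:
R_stainless steel = L/(kA) = 0.0007/(16×3.01) = 1.453×10^-5 K/W
R_cork board = L/(kA) = 0.155/(0.0512×3.01) = 1.006 K/W
R_carbon steel = L/(kA) = 0.0043/(53.6×3.01) = 2.665×10^-5 K/W
R_outer film = 1/(h_o·A) = 1/(4.53×3.01) = 0.07334 K/W
R_total = 1.079 K/W;  Q = ΔT/R_total = 46/1.079 = 42.63 W
T_interface = T_inner + Q·ΣR(inner→interface) = 252 + 42.6×1.006

T ≈ 295 K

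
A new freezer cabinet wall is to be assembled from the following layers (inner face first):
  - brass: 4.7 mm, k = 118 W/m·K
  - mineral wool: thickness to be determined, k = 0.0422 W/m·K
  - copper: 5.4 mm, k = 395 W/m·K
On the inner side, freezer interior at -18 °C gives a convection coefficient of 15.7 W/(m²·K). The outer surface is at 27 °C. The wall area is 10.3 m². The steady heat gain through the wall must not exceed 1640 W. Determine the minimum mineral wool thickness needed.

L ≈ 9.24 mm

Model the wall as resistances in series:
R_inner film = 1/(h_i·A) = 1/(15.7×10.3) = 0.006184 K/W
R_brass = L/(kA) = 0.0047/(118×10.3) = 3.867×10^-6 K/W
R_copper = L/(kA) = 0.0054/(395×10.3) = 1.327×10^-6 K/W
Sum of the known resistances R_other = 0.006189 K/W
Required total resistance R_tot = ΔT/Q_allow = 45/1640 = 0.02744 K/W
R_mineral wool = R_tot − R_other = 0.02125 K/W
L = R·k·A = 0.02125×0.0422×10.3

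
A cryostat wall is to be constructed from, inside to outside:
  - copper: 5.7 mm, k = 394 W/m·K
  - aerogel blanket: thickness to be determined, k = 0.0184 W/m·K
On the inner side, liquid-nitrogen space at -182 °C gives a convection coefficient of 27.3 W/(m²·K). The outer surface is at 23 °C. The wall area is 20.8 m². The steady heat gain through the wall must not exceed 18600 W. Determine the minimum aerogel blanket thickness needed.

L ≈ 3.54 mm

Using the resistance-network approach (series):
R_inner film = 1/(h_i·A) = 1/(27.3×20.8) = 0.001761 K/W
R_copper = L/(kA) = 0.0057/(394×20.8) = 6.955×10^-7 K/W
Sum of the known resistances R_other = 0.001762 K/W
Required total resistance R_tot = ΔT/Q_allow = 205/18600 = 0.01102 K/W
R_aerogel blanket = R_tot − R_other = 0.00926 K/W
L = R·k·A = 0.00926×0.0184×20.8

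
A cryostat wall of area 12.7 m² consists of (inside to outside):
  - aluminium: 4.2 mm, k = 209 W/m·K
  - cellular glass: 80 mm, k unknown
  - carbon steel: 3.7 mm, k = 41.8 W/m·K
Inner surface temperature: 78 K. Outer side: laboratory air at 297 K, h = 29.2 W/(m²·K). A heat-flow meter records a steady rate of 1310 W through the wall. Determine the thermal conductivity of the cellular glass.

Treating each layer as a thermal resistance in series:
R_aluminium = L/(kA) = 0.0042/(209×12.7) = 1.582×10^-6 K/W
R_carbon steel = L/(kA) = 0.0037/(41.8×12.7) = 6.97×10^-6 K/W
R_outer film = 1/(h_o·A) = 1/(29.2×12.7) = 0.002697 K/W
Sum of known resistances R_other = 0.002705 K/W
Total R = ΔT/Q = 219/1310 = 0.1672 K/W
R_cellular glass = R_total − R_other = 0.1645 K/W
k = L/(R·A) = 0.08/(0.1645×12.7)

k ≈ 0.0383 W/(m·K)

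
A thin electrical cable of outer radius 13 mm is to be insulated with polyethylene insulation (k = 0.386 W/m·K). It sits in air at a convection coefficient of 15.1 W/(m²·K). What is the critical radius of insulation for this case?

r_cr ≈ 25.6 mm

For a cylinder r_cr = k/h = 0.386/15.1
r_cr = 25.6 mm; since the bare radius (13 mm) is below r_cr, adding a thin layer of insulation will *increase* heat loss.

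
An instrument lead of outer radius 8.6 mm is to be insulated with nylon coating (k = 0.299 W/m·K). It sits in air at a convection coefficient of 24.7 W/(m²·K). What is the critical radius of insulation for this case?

For a cylinder r_cr = k/h = 0.299/24.7
r_cr = 12.1 mm; since the bare radius (8.6 mm) is below r_cr, adding a thin layer of insulation will *increase* heat loss.

r_cr ≈ 12.1 mm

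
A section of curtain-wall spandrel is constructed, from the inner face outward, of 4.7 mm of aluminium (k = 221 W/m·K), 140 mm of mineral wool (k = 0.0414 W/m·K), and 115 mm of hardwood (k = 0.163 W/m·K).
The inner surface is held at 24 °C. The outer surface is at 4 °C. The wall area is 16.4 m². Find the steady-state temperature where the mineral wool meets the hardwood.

Model the wall as resistances in series:
R_aluminium = L/(kA) = 0.0047/(221×16.4) = 1.297×10^-6 K/W
R_mineral wool = L/(kA) = 0.14/(0.0414×16.4) = 0.2062 K/W
R_hardwood = L/(kA) = 0.115/(0.163×16.4) = 0.04302 K/W
R_total = 0.2492 K/W;  Q = ΔT/R_total = 20/0.2492 = 80.25 W
T_interface = T_inner − Q·ΣR(inner→interface) = 24 − 80.3×0.2062

T ≈ 7.45 °C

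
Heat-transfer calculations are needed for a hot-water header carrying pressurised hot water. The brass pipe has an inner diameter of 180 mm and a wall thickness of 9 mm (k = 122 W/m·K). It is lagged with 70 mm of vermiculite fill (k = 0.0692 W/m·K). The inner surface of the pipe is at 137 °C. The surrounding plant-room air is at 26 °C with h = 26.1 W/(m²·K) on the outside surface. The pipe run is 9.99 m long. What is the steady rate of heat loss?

Q ≈ 876 W

Treating each annulus and film as a series resistance:
R_brass pipe wall = ln(99/90)/(2π×122×9.99) = 1.245×10^-5 K/W
R_vermiculite fill = ln(169/99)/(2π×0.0692×9.99) = 0.1231 K/W
R_outer film = 1/(h_o·2πr_oL) = 1/(26.1×2π×0.169×9.99) = 0.003612 K/W
R_total = 0.1267 K/W
Q = ΔT/R_total = 111/0.1267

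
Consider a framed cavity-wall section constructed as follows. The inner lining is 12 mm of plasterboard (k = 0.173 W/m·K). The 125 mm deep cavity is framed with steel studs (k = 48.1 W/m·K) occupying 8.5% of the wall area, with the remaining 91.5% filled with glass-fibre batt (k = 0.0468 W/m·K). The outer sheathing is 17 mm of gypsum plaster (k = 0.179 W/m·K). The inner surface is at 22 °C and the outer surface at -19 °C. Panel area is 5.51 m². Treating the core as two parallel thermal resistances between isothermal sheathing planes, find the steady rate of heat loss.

Sheathing layers in series; stud and cavity paths in parallel between them.
R_inner = 0.012/(0.173×5.51) = 0.01259 K/W
R_stud  = 0.125/(48.1×0.085×5.51) = 0.005549 K/W
R_cav   = 0.125/(0.0468×0.915×5.51) = 0.5298 K/W
1/R_core = 1/R_stud + 1/R_cav → R_core = 0.005491 K/W
R_outer = 0.017/(0.179×5.51) = 0.01724 K/W
R_total = 0.03532 K/W
Q = ΔT/R_total = 41/0.03532

Q ≈ 1160 W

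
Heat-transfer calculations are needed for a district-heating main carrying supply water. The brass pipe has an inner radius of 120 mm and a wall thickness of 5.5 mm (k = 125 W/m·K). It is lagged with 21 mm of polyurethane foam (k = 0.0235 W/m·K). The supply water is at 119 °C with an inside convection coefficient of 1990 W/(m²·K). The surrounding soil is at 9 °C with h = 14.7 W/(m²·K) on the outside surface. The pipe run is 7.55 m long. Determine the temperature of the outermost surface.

T ≈ 16.2 °C

Radial resistances (cylindrical: R_cond = ln(r_o/r_i)/(2πkL), R_conv = 1/(h·2πrL)):
R_inner film = 1/(h_i·2πr₁L) = 1/(1990×2π×0.12×7.55) = 8.828×10^-5 K/W
R_brass pipe wall = ln(125.5/120)/(2π×125×7.55) = 7.557×10^-6 K/W
R_polyurethane foam = ln(146.5/125.5)/(2π×0.0235×7.55) = 0.1388 K/W
R_outer film = 1/(h_o·2πr_oL) = 1/(14.7×2π×0.1465×7.55) = 0.009789 K/W
R_total = 0.1487 K/W
Q = ΔT/R_total = 110/0.1487
Q = 740 W
T_interface = T_inner − Q·ΣR(inner→interface) = 119 − 740×0.1389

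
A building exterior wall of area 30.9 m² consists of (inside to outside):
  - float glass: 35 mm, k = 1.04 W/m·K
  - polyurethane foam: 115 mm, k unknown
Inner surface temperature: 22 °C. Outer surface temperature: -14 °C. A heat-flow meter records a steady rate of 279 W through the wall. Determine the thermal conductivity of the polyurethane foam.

k ≈ 0.0291 W/(m·K)

Using the resistance-network approach (series):
R_float glass = L/(kA) = 0.035/(1.04×30.9) = 0.001089 K/W
Sum of known resistances R_other = 0.001089 K/W
Total R = ΔT/Q = 36/279 = 0.129 K/W
R_polyurethane foam = R_total − R_other = 0.1279 K/W
k = L/(R·A) = 0.115/(0.1279×30.9)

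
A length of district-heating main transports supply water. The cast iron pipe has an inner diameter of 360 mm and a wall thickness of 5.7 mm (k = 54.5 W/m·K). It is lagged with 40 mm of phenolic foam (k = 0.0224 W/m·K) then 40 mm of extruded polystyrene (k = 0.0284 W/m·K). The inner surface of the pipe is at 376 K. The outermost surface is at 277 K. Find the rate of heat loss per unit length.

q′ ≈ 43 W/m

Per-layer cylindrical resistances, series-summed:
R_cast iron pipe wall = ln(185.7/180)/(2π×54.5×1) = 9.104×10^-5 K/W
R_phenolic foam = ln(225.7/185.7)/(2π×0.0224×1) = 1.386 K/W
R_extruded polystyrene = ln(265.7/225.7)/(2π×0.0284×1) = 0.9144 K/W
R_total = 2.3 K/W
Q = ΔT/R_total = 99/2.3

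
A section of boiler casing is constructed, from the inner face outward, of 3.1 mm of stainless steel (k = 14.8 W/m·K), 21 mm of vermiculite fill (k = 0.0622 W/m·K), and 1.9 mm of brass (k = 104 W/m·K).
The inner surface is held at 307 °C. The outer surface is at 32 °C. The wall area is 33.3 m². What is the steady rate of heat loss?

Q ≈ 27100 W

Model the wall as resistances in series:
R_stainless steel = L/(kA) = 0.0031/(14.8×33.3) = 6.29×10^-6 K/W
R_vermiculite fill = L/(kA) = 0.021/(0.0622×33.3) = 0.01014 K/W
R_brass = L/(kA) = 0.0019/(104×33.3) = 5.486×10^-7 K/W
R_total = 0.01015 K/W
Q = ΔT / R_total = 275 / 0.01015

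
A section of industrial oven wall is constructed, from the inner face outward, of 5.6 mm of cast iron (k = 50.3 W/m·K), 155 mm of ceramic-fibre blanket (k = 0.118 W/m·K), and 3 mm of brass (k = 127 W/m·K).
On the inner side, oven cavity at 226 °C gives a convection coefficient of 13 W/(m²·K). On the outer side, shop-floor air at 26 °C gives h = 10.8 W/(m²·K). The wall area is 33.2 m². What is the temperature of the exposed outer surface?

Series thermal resistances:
R_inner film = 1/(h_i·A) = 1/(13×33.2) = 0.002317 K/W
R_cast iron = L/(kA) = 0.0056/(50.3×33.2) = 3.353×10^-6 K/W
R_ceramic-fibre blanket = L/(kA) = 0.155/(0.118×33.2) = 0.03957 K/W
R_brass = L/(kA) = 0.003/(127×33.2) = 7.115×10^-7 K/W
R_outer film = 1/(h_o·A) = 1/(10.8×33.2) = 0.002789 K/W
R_total = 0.04467 K/W;  Q = ΔT/R_total = 200/0.04467 = 4477 W
T_interface = T_inner − Q·ΣR(inner→interface) = 226 − 4480×0.04189

T ≈ 38.5 °C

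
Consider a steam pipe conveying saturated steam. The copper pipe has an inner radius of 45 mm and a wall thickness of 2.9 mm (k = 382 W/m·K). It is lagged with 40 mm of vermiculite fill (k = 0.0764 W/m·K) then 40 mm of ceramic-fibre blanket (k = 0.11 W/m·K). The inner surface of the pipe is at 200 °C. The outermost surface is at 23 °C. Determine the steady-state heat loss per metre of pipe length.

Cylindrical conduction, so R = ln(r₂/r₁)/(2πkL) per layer, in series:
R_copper pipe wall = ln(47.9/45)/(2π×382×1) = 2.602×10^-5 K/W
R_vermiculite fill = ln(87.9/47.9)/(2π×0.0764×1) = 1.265 K/W
R_ceramic-fibre blanket = ln(127.9/87.9)/(2π×0.11×1) = 0.5426 K/W
R_total = 1.807 K/W
Q = ΔT/R_total = 177/1.807

q′ ≈ 97.9 W/m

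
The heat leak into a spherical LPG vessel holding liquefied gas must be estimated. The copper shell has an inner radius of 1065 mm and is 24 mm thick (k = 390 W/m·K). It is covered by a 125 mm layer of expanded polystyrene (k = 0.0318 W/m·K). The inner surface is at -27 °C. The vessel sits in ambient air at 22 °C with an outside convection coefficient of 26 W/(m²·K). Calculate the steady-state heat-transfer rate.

Spherical conduction: R = (1/r_in − 1/r_out)/(4πk) per layer; series-sum.
R_copper shell = (1/1.065 − 1/1.089)/(4π×390) = 4.222×10^-6 K/W
R_expanded polystyrene = (1/1.089 − 1/1.214)/(4π×0.0318) = 0.2366 K/W
R_outer film = 1/(h·4πr_o²) = 1/(26×4π×1.214²) = 0.002077 K/W
R_total = 0.2387 K/W
Q = ΔT/R_total = 49/0.2387

Q ≈ 205 W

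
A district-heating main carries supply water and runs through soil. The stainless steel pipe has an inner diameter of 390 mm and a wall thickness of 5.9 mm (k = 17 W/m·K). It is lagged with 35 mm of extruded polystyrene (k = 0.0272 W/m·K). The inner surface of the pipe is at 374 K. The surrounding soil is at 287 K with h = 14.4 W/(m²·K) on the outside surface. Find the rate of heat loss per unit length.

Per-layer cylindrical resistances, series-summed:
R_stainless steel pipe wall = ln(200.9/195)/(2π×17×1) = 2.791×10^-4 K/W
R_extruded polystyrene = ln(235.9/200.9)/(2π×0.0272×1) = 0.9397 K/W
R_outer film = 1/(h_o·2πr_oL) = 1/(14.4×2π×0.2359×1) = 0.04685 K/W
R_total = 0.9869 K/W
Q = ΔT/R_total = 87/0.9869

q′ ≈ 88.2 W/m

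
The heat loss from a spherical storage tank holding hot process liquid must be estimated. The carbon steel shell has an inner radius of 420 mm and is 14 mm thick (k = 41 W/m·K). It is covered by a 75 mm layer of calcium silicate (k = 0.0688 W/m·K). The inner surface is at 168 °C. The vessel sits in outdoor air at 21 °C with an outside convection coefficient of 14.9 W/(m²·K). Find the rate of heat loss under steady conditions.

Q ≈ 356 W

Spherical conduction: R = (1/r_in − 1/r_out)/(4πk) per layer; series-sum.
R_carbon steel shell = (1/0.42 − 1/0.434)/(4π×41) = 1.491×10^-4 K/W
R_calcium silicate = (1/0.434 − 1/0.509)/(4π×0.0688) = 0.3927 K/W
R_outer film = 1/(h·4πr_o²) = 1/(14.9×4π×0.509²) = 0.02061 K/W
R_total = 0.4135 K/W
Q = ΔT/R_total = 147/0.4135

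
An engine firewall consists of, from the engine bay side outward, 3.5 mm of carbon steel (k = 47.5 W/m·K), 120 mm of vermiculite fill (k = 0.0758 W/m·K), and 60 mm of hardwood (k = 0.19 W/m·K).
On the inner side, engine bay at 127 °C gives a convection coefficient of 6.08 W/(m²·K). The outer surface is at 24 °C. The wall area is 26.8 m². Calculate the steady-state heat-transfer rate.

Q ≈ 1340 W

Treating each layer as a thermal resistance in series:
R_inner film = 1/(h_i·A) = 1/(6.08×26.8) = 0.006137 K/W
R_carbon steel = L/(kA) = 0.0035/(47.5×26.8) = 2.749×10^-6 K/W
R_vermiculite fill = L/(kA) = 0.12/(0.0758×26.8) = 0.05907 K/W
R_hardwood = L/(kA) = 0.06/(0.19×26.8) = 0.01178 K/W
R_total = 0.07699 K/W
Q = ΔT / R_total = 103 / 0.07699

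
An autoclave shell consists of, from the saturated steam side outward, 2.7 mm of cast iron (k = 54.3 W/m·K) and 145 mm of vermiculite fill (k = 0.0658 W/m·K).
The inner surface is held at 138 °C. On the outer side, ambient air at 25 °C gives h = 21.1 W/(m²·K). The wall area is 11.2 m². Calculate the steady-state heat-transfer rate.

Model the wall as resistances in series:
R_cast iron = L/(kA) = 0.0027/(54.3×11.2) = 4.44×10^-6 K/W
R_vermiculite fill = L/(kA) = 0.145/(0.0658×11.2) = 0.1968 K/W
R_outer film = 1/(h_o·A) = 1/(21.1×11.2) = 0.004232 K/W
R_total = 0.201 K/W
Q = ΔT / R_total = 113 / 0.201

Q ≈ 562 W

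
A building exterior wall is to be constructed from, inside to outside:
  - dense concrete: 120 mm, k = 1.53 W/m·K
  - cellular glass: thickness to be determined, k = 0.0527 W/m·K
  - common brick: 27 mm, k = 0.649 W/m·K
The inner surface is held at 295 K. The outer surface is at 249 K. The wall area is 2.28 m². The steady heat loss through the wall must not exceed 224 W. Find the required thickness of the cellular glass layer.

Thermal resistances in series:
R_dense concrete = L/(kA) = 0.12/(1.53×2.28) = 0.0344 K/W
R_common brick = L/(kA) = 0.027/(0.649×2.28) = 0.01825 K/W
Sum of the known resistances R_other = 0.05265 K/W
Required total resistance R_tot = ΔT/Q_allow = 46/224 = 0.2054 K/W
R_cellular glass = R_tot − R_other = 0.1527 K/W
L = R·k·A = 0.1527×0.0527×2.28

L ≈ 18.3 mm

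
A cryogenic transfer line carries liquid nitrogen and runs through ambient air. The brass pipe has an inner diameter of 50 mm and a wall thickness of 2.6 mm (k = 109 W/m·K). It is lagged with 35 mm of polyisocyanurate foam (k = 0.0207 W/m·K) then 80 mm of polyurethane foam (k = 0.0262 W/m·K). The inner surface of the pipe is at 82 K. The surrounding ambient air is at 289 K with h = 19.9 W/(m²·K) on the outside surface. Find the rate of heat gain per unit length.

Cylindrical conduction, so R = ln(r₂/r₁)/(2πkL) per layer, in series:
R_brass pipe wall = ln(27.6/25)/(2π×109×1) = 1.445×10^-4 K/W
R_polyisocyanurate foam = ln(62.6/27.6)/(2π×0.0207×1) = 6.297 K/W
R_polyurethane foam = ln(142.6/62.6)/(2π×0.0262×1) = 5.001 K/W
R_outer film = 1/(h_o·2πr_oL) = 1/(19.9×2π×0.1426×1) = 0.05609 K/W
R_total = 11.35 K/W
Q = ΔT/R_total = 207/11.35

q′ ≈ 18.2 W/m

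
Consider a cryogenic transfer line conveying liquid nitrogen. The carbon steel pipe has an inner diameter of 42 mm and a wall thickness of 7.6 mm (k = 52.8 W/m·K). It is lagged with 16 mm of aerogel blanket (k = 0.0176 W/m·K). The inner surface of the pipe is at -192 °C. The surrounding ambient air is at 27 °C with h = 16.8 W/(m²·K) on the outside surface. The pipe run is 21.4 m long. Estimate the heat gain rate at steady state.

Treating each annulus and film as a series resistance:
R_carbon steel pipe wall = ln(28.6/21)/(2π×52.8×21.4) = 4.351×10^-5 K/W
R_aerogel blanket = ln(44.6/28.6)/(2π×0.0176×21.4) = 0.1878 K/W
R_outer film = 1/(h_o·2πr_oL) = 1/(16.8×2π×0.0446×21.4) = 0.009926 K/W
R_total = 0.1977 K/W
Q = ΔT/R_total = 219/0.1977

Q ≈ 1110 W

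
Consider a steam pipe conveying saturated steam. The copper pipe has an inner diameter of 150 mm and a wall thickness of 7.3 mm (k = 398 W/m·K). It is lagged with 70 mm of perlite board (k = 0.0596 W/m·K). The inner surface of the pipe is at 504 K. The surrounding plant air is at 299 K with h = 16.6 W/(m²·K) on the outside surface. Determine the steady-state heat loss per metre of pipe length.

q′ ≈ 120 W/m

Cylindrical conduction, so R = ln(r₂/r₁)/(2πkL) per layer, in series:
R_copper pipe wall = ln(82.3/75)/(2π×398×1) = 3.714×10^-5 K/W
R_perlite board = ln(152.3/82.3)/(2π×0.0596×1) = 1.644 K/W
R_outer film = 1/(h_o·2πr_oL) = 1/(16.6×2π×0.1523×1) = 0.06295 K/W
R_total = 1.707 K/W
Q = ΔT/R_total = 205/1.707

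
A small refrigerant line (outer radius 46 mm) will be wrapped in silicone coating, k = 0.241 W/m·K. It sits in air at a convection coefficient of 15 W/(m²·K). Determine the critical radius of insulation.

For a cylinder r_cr = k/h = 0.241/15
r_cr = 16.1 mm; since the bare radius (46 mm) is above r_cr, any added insulation will reduce heat loss.

r_cr ≈ 16.1 mm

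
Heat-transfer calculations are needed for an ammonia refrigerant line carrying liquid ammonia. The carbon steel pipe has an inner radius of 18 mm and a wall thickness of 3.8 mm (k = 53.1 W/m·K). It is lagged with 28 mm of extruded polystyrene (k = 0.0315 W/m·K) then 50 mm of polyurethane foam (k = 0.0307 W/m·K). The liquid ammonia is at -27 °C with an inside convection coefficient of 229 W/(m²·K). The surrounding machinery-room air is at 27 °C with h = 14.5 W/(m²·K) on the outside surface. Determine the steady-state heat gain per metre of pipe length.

q′ ≈ 6.81 W/m

Treating each annulus and film as a series resistance:
R_inner film = 1/(h_i·2πr₁L) = 1/(229×2π×0.018×1) = 0.03861 K/W
R_carbon steel pipe wall = ln(21.8/18)/(2π×53.1×1) = 5.741×10^-4 K/W
R_extruded polystyrene = ln(49.8/21.8)/(2π×0.0315×1) = 4.174 K/W
R_polyurethane foam = ln(99.8/49.8)/(2π×0.0307×1) = 3.604 K/W
R_outer film = 1/(h_o·2πr_oL) = 1/(14.5×2π×0.0998×1) = 0.11 K/W
R_total = 7.927 K/W
Q = ΔT/R_total = 54/7.927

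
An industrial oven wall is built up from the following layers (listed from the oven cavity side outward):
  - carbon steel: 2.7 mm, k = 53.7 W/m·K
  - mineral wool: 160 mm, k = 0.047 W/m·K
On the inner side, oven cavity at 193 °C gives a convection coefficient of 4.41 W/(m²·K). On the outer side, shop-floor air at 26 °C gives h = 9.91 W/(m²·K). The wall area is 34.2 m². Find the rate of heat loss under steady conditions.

Q ≈ 1530 W

Treating each layer as a thermal resistance in series:
R_inner film = 1/(h_i·A) = 1/(4.41×34.2) = 0.00663 K/W
R_carbon steel = L/(kA) = 0.0027/(53.7×34.2) = 1.47×10^-6 K/W
R_mineral wool = L/(kA) = 0.16/(0.047×34.2) = 0.09954 K/W
R_outer film = 1/(h_o·A) = 1/(9.91×34.2) = 0.002951 K/W
R_total = 0.1091 K/W
Q = ΔT / R_total = 167 / 0.1091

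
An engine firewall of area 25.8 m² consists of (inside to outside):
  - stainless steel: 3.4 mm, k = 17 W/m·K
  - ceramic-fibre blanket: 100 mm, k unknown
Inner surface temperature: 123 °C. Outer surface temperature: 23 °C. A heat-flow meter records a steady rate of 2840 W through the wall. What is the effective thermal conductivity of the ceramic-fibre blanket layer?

Model the wall as resistances in series:
R_stainless steel = L/(kA) = 0.0034/(17×25.8) = 7.752×10^-6 K/W
Sum of known resistances R_other = 7.752×10^-6 K/W
Total R = ΔT/Q = 100/2840 = 0.03521 K/W
R_ceramic-fibre blanket = R_total − R_other = 0.0352 K/W
k = L/(R·A) = 0.1/(0.0352×25.8)

k ≈ 0.11 W/(m·K)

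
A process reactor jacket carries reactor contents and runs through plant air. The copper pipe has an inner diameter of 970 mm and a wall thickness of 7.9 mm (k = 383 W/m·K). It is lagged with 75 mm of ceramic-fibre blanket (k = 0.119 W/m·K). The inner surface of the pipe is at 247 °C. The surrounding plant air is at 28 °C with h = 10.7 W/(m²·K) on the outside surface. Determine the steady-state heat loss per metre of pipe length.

q′ ≈ 1020 W/m

Cylindrical conduction, so R = ln(r₂/r₁)/(2πkL) per layer, in series:
R_copper pipe wall = ln(492.9/485)/(2π×383×1) = 6.714×10^-6 K/W
R_ceramic-fibre blanket = ln(567.9/492.9)/(2π×0.119×1) = 0.1894 K/W
R_outer film = 1/(h_o·2πr_oL) = 1/(10.7×2π×0.5679×1) = 0.02619 K/W
R_total = 0.2156 K/W
Q = ΔT/R_total = 219/0.2156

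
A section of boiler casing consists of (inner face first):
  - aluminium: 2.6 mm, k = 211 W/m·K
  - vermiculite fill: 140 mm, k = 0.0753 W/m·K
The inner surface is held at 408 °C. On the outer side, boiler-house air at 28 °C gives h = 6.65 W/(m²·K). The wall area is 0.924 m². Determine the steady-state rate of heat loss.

Q ≈ 175 W

Model the wall as resistances in series:
R_aluminium = L/(kA) = 0.0026/(211×0.924) = 1.334×10^-5 K/W
R_vermiculite fill = L/(kA) = 0.14/(0.0753×0.924) = 2.012 K/W
R_outer film = 1/(h_o·A) = 1/(6.65×0.924) = 0.1627 K/W
R_total = 2.175 K/W
Q = ΔT / R_total = 380 / 2.175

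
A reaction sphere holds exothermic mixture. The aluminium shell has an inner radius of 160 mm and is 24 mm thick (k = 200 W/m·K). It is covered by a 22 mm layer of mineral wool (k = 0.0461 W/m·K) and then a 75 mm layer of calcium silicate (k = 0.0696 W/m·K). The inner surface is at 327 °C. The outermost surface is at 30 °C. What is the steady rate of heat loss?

Q ≈ 120 W

Spherical conduction: R = (1/r_in − 1/r_out)/(4πk) per layer; series-sum.
R_aluminium shell = (1/0.16 − 1/0.184)/(4π×200) = 3.244×10^-4 K/W
R_mineral wool = (1/0.184 − 1/0.206)/(4π×0.0461) = 1.002 K/W
R_calcium silicate = (1/0.206 − 1/0.281)/(4π×0.0696) = 1.481 K/W
R_total = 2.484 K/W
Q = ΔT/R_total = 297/2.484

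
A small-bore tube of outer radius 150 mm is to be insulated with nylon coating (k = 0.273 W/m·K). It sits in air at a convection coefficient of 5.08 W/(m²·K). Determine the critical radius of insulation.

r_cr ≈ 53.7 mm

For a cylinder r_cr = k/h = 0.273/5.08
r_cr = 53.7 mm; since the bare radius (150 mm) is above r_cr, any added insulation will reduce heat loss.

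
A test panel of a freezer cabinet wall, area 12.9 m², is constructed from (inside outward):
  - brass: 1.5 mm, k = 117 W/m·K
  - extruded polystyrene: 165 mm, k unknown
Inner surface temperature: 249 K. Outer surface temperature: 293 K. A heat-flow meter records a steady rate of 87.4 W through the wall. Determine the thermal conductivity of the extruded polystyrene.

k ≈ 0.0254 W/(m·K)

Series thermal resistances:
R_brass = L/(kA) = 0.0015/(117×12.9) = 9.938×10^-7 K/W
Sum of known resistances R_other = 9.938×10^-7 K/W
Total R = ΔT/Q = 44/87.4 = 0.5034 K/W
R_extruded polystyrene = R_total − R_other = 0.5034 K/W
k = L/(R·A) = 0.165/(0.5034×12.9)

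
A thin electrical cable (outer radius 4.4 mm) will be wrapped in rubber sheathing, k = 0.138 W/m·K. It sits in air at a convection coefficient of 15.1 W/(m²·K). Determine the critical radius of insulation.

For a cylinder r_cr = k/h = 0.138/15.1
r_cr = 9.14 mm; since the bare radius (4.4 mm) is below r_cr, adding a thin layer of insulation will *increase* heat loss.

r_cr ≈ 9.14 mm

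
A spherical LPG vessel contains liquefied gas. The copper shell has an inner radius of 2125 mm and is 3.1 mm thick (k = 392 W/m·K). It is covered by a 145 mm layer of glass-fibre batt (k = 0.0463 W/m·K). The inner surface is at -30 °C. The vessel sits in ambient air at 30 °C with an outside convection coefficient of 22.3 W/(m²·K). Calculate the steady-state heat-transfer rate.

Radial (spherical) resistances in series:
R_copper shell = (1/2.125 − 1/2.1281)/(4π×392) = 1.392×10^-7 K/W
R_glass-fibre batt = (1/2.1281 − 1/2.2731)/(4π×0.0463) = 0.05152 K/W
R_outer film = 1/(h·4πr_o²) = 1/(22.3×4π×2.2731²) = 6.906×10^-4 K/W
R_total = 0.05221 K/W
Q = ΔT/R_total = 60/0.05221

Q ≈ 1150 W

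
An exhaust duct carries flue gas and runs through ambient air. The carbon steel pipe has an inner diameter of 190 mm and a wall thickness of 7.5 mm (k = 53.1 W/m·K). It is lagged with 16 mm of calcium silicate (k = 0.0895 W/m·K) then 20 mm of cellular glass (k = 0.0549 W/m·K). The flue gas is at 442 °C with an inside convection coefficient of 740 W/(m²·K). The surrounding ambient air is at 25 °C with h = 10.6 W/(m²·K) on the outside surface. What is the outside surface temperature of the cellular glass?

Cylindrical conduction, so R = ln(r₂/r₁)/(2πkL) per layer, in series:
R_inner film = 1/(h_i·2πr₁L) = 1/(740×2π×0.095×1) = 0.002264 K/W
R_carbon steel pipe wall = ln(102.5/95)/(2π×53.1×1) = 2.278×10^-4 K/W
R_calcium silicate = ln(118.5/102.5)/(2π×0.0895×1) = 0.2579 K/W
R_cellular glass = ln(138.5/118.5)/(2π×0.0549×1) = 0.4521 K/W
R_outer film = 1/(h_o·2πr_oL) = 1/(10.6×2π×0.1385×1) = 0.1084 K/W
R_total = 0.821 K/W
Q = ΔT/R_total = 417/0.821
Q = 508 W/m
T_interface = T_inner − Q·ΣR(inner→interface) = 442 − 508×0.7125

T ≈ 80.1 °C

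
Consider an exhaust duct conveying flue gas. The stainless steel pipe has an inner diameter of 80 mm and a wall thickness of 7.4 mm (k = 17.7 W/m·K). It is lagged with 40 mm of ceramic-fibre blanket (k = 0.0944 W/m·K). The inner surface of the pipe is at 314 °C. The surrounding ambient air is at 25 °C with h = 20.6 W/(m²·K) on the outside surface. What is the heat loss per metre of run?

Treating each annulus and film as a series resistance:
R_stainless steel pipe wall = ln(47.4/40)/(2π×17.7×1) = 0.001526 K/W
R_ceramic-fibre blanket = ln(87.4/47.4)/(2π×0.0944×1) = 1.032 K/W
R_outer film = 1/(h_o·2πr_oL) = 1/(20.6×2π×0.0874×1) = 0.0884 K/W
R_total = 1.122 K/W
Q = ΔT/R_total = 289/1.122

q′ ≈ 258 W/m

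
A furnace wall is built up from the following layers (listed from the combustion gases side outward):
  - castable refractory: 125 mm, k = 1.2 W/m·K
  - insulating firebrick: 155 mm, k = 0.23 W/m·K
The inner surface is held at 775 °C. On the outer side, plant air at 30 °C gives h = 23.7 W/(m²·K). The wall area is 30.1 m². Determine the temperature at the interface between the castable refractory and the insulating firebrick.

Using the resistance-network approach (series):
R_castable refractory = L/(kA) = 0.125/(1.2×30.1) = 0.003461 K/W
R_insulating firebrick = L/(kA) = 0.155/(0.23×30.1) = 0.02239 K/W
R_outer film = 1/(h_o·A) = 1/(23.7×30.1) = 0.001402 K/W
R_total = 0.02725 K/W;  Q = ΔT/R_total = 745/0.02725 = 27340 W
T_interface = T_inner − Q·ΣR(inner→interface) = 775 − 27300×0.003461

T ≈ 680 °C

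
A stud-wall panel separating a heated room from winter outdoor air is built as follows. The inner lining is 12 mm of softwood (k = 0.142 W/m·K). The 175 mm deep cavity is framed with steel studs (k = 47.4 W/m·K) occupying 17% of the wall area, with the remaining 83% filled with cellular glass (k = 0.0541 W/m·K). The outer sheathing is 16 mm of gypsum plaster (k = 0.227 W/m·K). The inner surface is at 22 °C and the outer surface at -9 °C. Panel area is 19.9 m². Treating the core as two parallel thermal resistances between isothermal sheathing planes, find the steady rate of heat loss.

Q ≈ 3490 W

Sheathing layers in series; stud and cavity paths in parallel between them.
R_inner = 0.012/(0.142×19.9) = 0.004247 K/W
R_stud  = 0.175/(47.4×0.17×19.9) = 0.001091 K/W
R_cav   = 0.175/(0.0541×0.83×19.9) = 0.1958 K/W
1/R_core = 1/R_stud + 1/R_cav → R_core = 0.001085 K/W
R_outer = 0.016/(0.227×19.9) = 0.003542 K/W
R_total = 0.008874 K/W
Q = ΔT/R_total = 31/0.008874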